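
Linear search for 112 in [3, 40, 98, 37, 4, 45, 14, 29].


i=0: 3!=112
i=1: 40!=112
i=2: 98!=112
i=3: 37!=112
i=4: 4!=112
i=5: 45!=112
i=6: 14!=112
i=7: 29!=112

Not found, 8 comps


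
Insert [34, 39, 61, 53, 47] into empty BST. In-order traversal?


Insert 34: root
Insert 39: R from 34
Insert 61: R from 34 -> R from 39
Insert 53: R from 34 -> R from 39 -> L from 61
Insert 47: R from 34 -> R from 39 -> L from 61 -> L from 53

In-order: [34, 39, 47, 53, 61]


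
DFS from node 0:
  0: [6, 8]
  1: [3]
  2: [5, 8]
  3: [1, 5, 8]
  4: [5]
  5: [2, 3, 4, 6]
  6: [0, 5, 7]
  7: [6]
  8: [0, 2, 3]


Visit 0, push [8, 6]
Visit 6, push [7, 5]
Visit 5, push [4, 3, 2]
Visit 2, push [8]
Visit 8, push [3]
Visit 3, push [1]
Visit 1, push []
Visit 4, push []
Visit 7, push []

DFS order: [0, 6, 5, 2, 8, 3, 1, 4, 7]


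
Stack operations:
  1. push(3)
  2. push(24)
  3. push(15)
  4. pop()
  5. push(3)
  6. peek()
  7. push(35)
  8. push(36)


push(3) -> [3]
push(24) -> [3, 24]
push(15) -> [3, 24, 15]
pop()->15, [3, 24]
push(3) -> [3, 24, 3]
peek()->3
push(35) -> [3, 24, 3, 35]
push(36) -> [3, 24, 3, 35, 36]

Final stack: [3, 24, 3, 35, 36]


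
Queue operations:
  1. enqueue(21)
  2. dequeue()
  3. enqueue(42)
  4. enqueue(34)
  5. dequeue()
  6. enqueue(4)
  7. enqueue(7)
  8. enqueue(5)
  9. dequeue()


enqueue(21) -> [21]
dequeue()->21, []
enqueue(42) -> [42]
enqueue(34) -> [42, 34]
dequeue()->42, [34]
enqueue(4) -> [34, 4]
enqueue(7) -> [34, 4, 7]
enqueue(5) -> [34, 4, 7, 5]
dequeue()->34, [4, 7, 5]

Final queue: [4, 7, 5]


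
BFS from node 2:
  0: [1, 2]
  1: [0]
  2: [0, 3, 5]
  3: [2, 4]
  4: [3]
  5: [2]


Visit 2, enqueue [0, 3, 5]
Visit 0, enqueue [1]
Visit 3, enqueue [4]
Visit 5, enqueue []
Visit 1, enqueue []
Visit 4, enqueue []

BFS order: [2, 0, 3, 5, 1, 4]


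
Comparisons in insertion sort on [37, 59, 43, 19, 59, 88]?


Algorithm: insertion sort
Input: [37, 59, 43, 19, 59, 88]
Sorted: [19, 37, 43, 59, 59, 88]

8


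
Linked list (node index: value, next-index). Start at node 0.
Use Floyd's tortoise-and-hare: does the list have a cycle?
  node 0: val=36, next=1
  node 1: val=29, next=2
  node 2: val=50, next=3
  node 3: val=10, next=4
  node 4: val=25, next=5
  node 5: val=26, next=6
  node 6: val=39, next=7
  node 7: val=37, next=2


Floyd's tortoise (slow, +1) and hare (fast, +2):
  init: slow=0, fast=0
  step 1: slow=1, fast=2
  step 2: slow=2, fast=4
  step 3: slow=3, fast=6
  step 4: slow=4, fast=2
  step 5: slow=5, fast=4
  step 6: slow=6, fast=6
  slow == fast at node 6: cycle detected

Cycle: yes


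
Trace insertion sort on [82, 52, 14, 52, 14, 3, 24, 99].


Initial: [82, 52, 14, 52, 14, 3, 24, 99]
Insert 52: [52, 82, 14, 52, 14, 3, 24, 99]
Insert 14: [14, 52, 82, 52, 14, 3, 24, 99]
Insert 52: [14, 52, 52, 82, 14, 3, 24, 99]
Insert 14: [14, 14, 52, 52, 82, 3, 24, 99]
Insert 3: [3, 14, 14, 52, 52, 82, 24, 99]
Insert 24: [3, 14, 14, 24, 52, 52, 82, 99]
Insert 99: [3, 14, 14, 24, 52, 52, 82, 99]

Sorted: [3, 14, 14, 24, 52, 52, 82, 99]


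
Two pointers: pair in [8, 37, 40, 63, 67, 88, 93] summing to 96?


lo=0(8)+hi=6(93)=101
lo=0(8)+hi=5(88)=96

Yes: 8+88=96


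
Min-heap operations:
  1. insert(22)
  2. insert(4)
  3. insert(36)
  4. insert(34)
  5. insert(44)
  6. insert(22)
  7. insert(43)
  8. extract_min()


insert(22) -> [22]
insert(4) -> [4, 22]
insert(36) -> [4, 22, 36]
insert(34) -> [4, 22, 36, 34]
insert(44) -> [4, 22, 36, 34, 44]
insert(22) -> [4, 22, 22, 34, 44, 36]
insert(43) -> [4, 22, 22, 34, 44, 36, 43]
extract_min()->4, [22, 22, 36, 34, 44, 43]

Final heap: [22, 22, 36, 34, 44, 43]


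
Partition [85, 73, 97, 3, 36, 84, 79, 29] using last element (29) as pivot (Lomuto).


Pivot: 29
  3 <= 29: swap -> [3, 73, 97, 85, 36, 84, 79, 29]
Place pivot at 1: [3, 29, 97, 85, 36, 84, 79, 73]

Partitioned: [3, 29, 97, 85, 36, 84, 79, 73]


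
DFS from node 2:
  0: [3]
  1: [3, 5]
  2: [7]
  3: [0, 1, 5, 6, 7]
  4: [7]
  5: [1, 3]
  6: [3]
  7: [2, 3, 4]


Visit 2, push [7]
Visit 7, push [4, 3]
Visit 3, push [6, 5, 1, 0]
Visit 0, push []
Visit 1, push [5]
Visit 5, push []
Visit 6, push []
Visit 4, push []

DFS order: [2, 7, 3, 0, 1, 5, 6, 4]


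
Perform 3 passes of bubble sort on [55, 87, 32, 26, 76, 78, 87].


Initial: [55, 87, 32, 26, 76, 78, 87]
Pass 1: [55, 32, 26, 76, 78, 87, 87] (4 swaps)
Pass 2: [32, 26, 55, 76, 78, 87, 87] (2 swaps)
Pass 3: [26, 32, 55, 76, 78, 87, 87] (1 swaps)

After 3 passes: [26, 32, 55, 76, 78, 87, 87]


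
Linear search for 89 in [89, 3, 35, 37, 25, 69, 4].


i=0: 89==89 found!

Found at 0, 1 comps


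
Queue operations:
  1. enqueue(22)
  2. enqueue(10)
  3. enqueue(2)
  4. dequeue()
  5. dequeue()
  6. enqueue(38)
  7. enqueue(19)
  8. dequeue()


enqueue(22) -> [22]
enqueue(10) -> [22, 10]
enqueue(2) -> [22, 10, 2]
dequeue()->22, [10, 2]
dequeue()->10, [2]
enqueue(38) -> [2, 38]
enqueue(19) -> [2, 38, 19]
dequeue()->2, [38, 19]

Final queue: [38, 19]


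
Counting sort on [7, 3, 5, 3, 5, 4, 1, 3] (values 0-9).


Input: [7, 3, 5, 3, 5, 4, 1, 3]
Counts: [0, 1, 0, 3, 1, 2, 0, 1, 0, 0]

Sorted: [1, 3, 3, 3, 4, 5, 5, 7]


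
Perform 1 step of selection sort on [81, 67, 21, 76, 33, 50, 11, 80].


Initial: [81, 67, 21, 76, 33, 50, 11, 80]
Step 1: min=11 at 6
  Swap: [11, 67, 21, 76, 33, 50, 81, 80]

After 1 step: [11, 67, 21, 76, 33, 50, 81, 80]


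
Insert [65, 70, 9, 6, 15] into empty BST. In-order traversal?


Insert 65: root
Insert 70: R from 65
Insert 9: L from 65
Insert 6: L from 65 -> L from 9
Insert 15: L from 65 -> R from 9

In-order: [6, 9, 15, 65, 70]


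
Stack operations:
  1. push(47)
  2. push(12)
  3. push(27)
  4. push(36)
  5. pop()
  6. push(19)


push(47) -> [47]
push(12) -> [47, 12]
push(27) -> [47, 12, 27]
push(36) -> [47, 12, 27, 36]
pop()->36, [47, 12, 27]
push(19) -> [47, 12, 27, 19]

Final stack: [47, 12, 27, 19]


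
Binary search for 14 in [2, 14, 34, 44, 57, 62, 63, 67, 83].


Step 1: lo=0, hi=8, mid=4, val=57
Step 2: lo=0, hi=3, mid=1, val=14

Found at index 1


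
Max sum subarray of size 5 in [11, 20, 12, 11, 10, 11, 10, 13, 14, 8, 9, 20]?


[0:5]: 64
[1:6]: 64
[2:7]: 54
[3:8]: 55
[4:9]: 58
[5:10]: 56
[6:11]: 54
[7:12]: 64

Max: 64 at [0:5]


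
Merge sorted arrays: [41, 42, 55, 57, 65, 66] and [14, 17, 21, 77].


Take 14 from B
Take 17 from B
Take 21 from B
Take 41 from A
Take 42 from A
Take 55 from A
Take 57 from A
Take 65 from A
Take 66 from A

Merged: [14, 17, 21, 41, 42, 55, 57, 65, 66, 77]


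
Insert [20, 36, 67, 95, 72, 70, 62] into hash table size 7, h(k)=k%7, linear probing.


Insert 20: h=6 -> slot 6
Insert 36: h=1 -> slot 1
Insert 67: h=4 -> slot 4
Insert 95: h=4, 1 probes -> slot 5
Insert 72: h=2 -> slot 2
Insert 70: h=0 -> slot 0
Insert 62: h=6, 4 probes -> slot 3

Table: [70, 36, 72, 62, 67, 95, 20]


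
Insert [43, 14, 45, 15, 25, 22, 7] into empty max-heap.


Insert 43: [43]
Insert 14: [43, 14]
Insert 45: [45, 14, 43]
Insert 15: [45, 15, 43, 14]
Insert 25: [45, 25, 43, 14, 15]
Insert 22: [45, 25, 43, 14, 15, 22]
Insert 7: [45, 25, 43, 14, 15, 22, 7]

Final heap: [45, 25, 43, 14, 15, 22, 7]


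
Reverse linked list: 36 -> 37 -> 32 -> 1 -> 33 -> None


Step 1: curr=36, set curr.next=prev(None) | reversed so far: 36
Step 2: curr=37, set curr.next=prev(36) | reversed so far: 37 -> 36
Step 3: curr=32, set curr.next=prev(37) | reversed so far: 32 -> 37 -> 36
Step 4: curr=1, set curr.next=prev(32) | reversed so far: 1 -> 32 -> 37 -> 36
Step 5: curr=33, set curr.next=prev(1) | reversed so far: 33 -> 1 -> 32 -> 37 -> 36

33 -> 1 -> 32 -> 37 -> 36 -> None


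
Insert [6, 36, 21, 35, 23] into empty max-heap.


Insert 6: [6]
Insert 36: [36, 6]
Insert 21: [36, 6, 21]
Insert 35: [36, 35, 21, 6]
Insert 23: [36, 35, 21, 6, 23]

Final heap: [36, 35, 21, 6, 23]


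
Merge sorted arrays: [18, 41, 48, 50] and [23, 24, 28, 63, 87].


Take 18 from A
Take 23 from B
Take 24 from B
Take 28 from B
Take 41 from A
Take 48 from A
Take 50 from A

Merged: [18, 23, 24, 28, 41, 48, 50, 63, 87]


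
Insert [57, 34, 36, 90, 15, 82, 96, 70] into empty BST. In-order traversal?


Insert 57: root
Insert 34: L from 57
Insert 36: L from 57 -> R from 34
Insert 90: R from 57
Insert 15: L from 57 -> L from 34
Insert 82: R from 57 -> L from 90
Insert 96: R from 57 -> R from 90
Insert 70: R from 57 -> L from 90 -> L from 82

In-order: [15, 34, 36, 57, 70, 82, 90, 96]


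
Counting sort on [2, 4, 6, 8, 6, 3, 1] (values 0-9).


Input: [2, 4, 6, 8, 6, 3, 1]
Counts: [0, 1, 1, 1, 1, 0, 2, 0, 1, 0]

Sorted: [1, 2, 3, 4, 6, 6, 8]


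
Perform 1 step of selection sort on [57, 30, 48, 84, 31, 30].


Initial: [57, 30, 48, 84, 31, 30]
Step 1: min=30 at 1
  Swap: [30, 57, 48, 84, 31, 30]

After 1 step: [30, 57, 48, 84, 31, 30]


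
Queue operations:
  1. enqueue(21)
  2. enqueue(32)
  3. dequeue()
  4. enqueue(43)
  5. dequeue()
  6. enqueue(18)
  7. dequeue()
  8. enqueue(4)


enqueue(21) -> [21]
enqueue(32) -> [21, 32]
dequeue()->21, [32]
enqueue(43) -> [32, 43]
dequeue()->32, [43]
enqueue(18) -> [43, 18]
dequeue()->43, [18]
enqueue(4) -> [18, 4]

Final queue: [18, 4]


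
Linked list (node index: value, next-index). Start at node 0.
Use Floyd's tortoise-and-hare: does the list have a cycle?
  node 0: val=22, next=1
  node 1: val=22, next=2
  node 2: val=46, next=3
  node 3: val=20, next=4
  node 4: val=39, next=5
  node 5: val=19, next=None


Floyd's tortoise (slow, +1) and hare (fast, +2):
  init: slow=0, fast=0
  step 1: slow=1, fast=2
  step 2: slow=2, fast=4
  step 3: fast 4->5->None, no cycle

Cycle: no


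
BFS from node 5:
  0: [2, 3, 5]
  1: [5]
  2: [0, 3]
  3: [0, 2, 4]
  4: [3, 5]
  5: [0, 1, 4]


Visit 5, enqueue [0, 1, 4]
Visit 0, enqueue [2, 3]
Visit 1, enqueue []
Visit 4, enqueue []
Visit 2, enqueue []
Visit 3, enqueue []

BFS order: [5, 0, 1, 4, 2, 3]


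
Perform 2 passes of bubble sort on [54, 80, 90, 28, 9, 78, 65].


Initial: [54, 80, 90, 28, 9, 78, 65]
Pass 1: [54, 80, 28, 9, 78, 65, 90] (4 swaps)
Pass 2: [54, 28, 9, 78, 65, 80, 90] (4 swaps)

After 2 passes: [54, 28, 9, 78, 65, 80, 90]


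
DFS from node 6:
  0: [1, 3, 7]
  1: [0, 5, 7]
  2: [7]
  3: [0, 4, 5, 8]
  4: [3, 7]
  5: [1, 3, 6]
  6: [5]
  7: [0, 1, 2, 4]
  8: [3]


Visit 6, push [5]
Visit 5, push [3, 1]
Visit 1, push [7, 0]
Visit 0, push [7, 3]
Visit 3, push [8, 4]
Visit 4, push [7]
Visit 7, push [2]
Visit 2, push []
Visit 8, push []

DFS order: [6, 5, 1, 0, 3, 4, 7, 2, 8]


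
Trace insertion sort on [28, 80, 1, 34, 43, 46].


Initial: [28, 80, 1, 34, 43, 46]
Insert 80: [28, 80, 1, 34, 43, 46]
Insert 1: [1, 28, 80, 34, 43, 46]
Insert 34: [1, 28, 34, 80, 43, 46]
Insert 43: [1, 28, 34, 43, 80, 46]
Insert 46: [1, 28, 34, 43, 46, 80]

Sorted: [1, 28, 34, 43, 46, 80]


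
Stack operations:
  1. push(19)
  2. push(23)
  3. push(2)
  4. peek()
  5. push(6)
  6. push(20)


push(19) -> [19]
push(23) -> [19, 23]
push(2) -> [19, 23, 2]
peek()->2
push(6) -> [19, 23, 2, 6]
push(20) -> [19, 23, 2, 6, 20]

Final stack: [19, 23, 2, 6, 20]


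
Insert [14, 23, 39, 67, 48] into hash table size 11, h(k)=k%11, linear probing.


Insert 14: h=3 -> slot 3
Insert 23: h=1 -> slot 1
Insert 39: h=6 -> slot 6
Insert 67: h=1, 1 probes -> slot 2
Insert 48: h=4 -> slot 4

Table: [None, 23, 67, 14, 48, None, 39, None, None, None, None]


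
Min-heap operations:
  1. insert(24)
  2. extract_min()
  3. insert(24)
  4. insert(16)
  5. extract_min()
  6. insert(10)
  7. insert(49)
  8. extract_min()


insert(24) -> [24]
extract_min()->24, []
insert(24) -> [24]
insert(16) -> [16, 24]
extract_min()->16, [24]
insert(10) -> [10, 24]
insert(49) -> [10, 24, 49]
extract_min()->10, [24, 49]

Final heap: [24, 49]


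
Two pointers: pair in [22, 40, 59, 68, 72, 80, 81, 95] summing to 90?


lo=0(22)+hi=7(95)=117
lo=0(22)+hi=6(81)=103
lo=0(22)+hi=5(80)=102
lo=0(22)+hi=4(72)=94
lo=0(22)+hi=3(68)=90

Yes: 22+68=90


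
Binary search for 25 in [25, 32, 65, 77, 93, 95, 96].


Step 1: lo=0, hi=6, mid=3, val=77
Step 2: lo=0, hi=2, mid=1, val=32
Step 3: lo=0, hi=0, mid=0, val=25

Found at index 0


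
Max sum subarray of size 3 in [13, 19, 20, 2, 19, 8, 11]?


[0:3]: 52
[1:4]: 41
[2:5]: 41
[3:6]: 29
[4:7]: 38

Max: 52 at [0:3]


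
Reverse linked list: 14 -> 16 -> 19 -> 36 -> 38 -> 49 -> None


Step 1: curr=14, set curr.next=prev(None) | reversed so far: 14
Step 2: curr=16, set curr.next=prev(14) | reversed so far: 16 -> 14
Step 3: curr=19, set curr.next=prev(16) | reversed so far: 19 -> 16 -> 14
Step 4: curr=36, set curr.next=prev(19) | reversed so far: 36 -> 19 -> 16 -> 14
Step 5: curr=38, set curr.next=prev(36) | reversed so far: 38 -> 36 -> 19 -> 16 -> 14
Step 6: curr=49, set curr.next=prev(38) | reversed so far: 49 -> 38 -> 36 -> 19 -> 16 -> 14

49 -> 38 -> 36 -> 19 -> 16 -> 14 -> None


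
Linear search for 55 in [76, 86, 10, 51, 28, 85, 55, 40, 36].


i=0: 76!=55
i=1: 86!=55
i=2: 10!=55
i=3: 51!=55
i=4: 28!=55
i=5: 85!=55
i=6: 55==55 found!

Found at 6, 7 comps


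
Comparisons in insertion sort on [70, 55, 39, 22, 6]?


Algorithm: insertion sort
Input: [70, 55, 39, 22, 6]
Sorted: [6, 22, 39, 55, 70]

10


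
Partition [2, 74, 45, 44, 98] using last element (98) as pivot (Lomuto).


Pivot: 98
  2 <= 98: advance i (no swap)
  74 <= 98: advance i (no swap)
  45 <= 98: advance i (no swap)
  44 <= 98: advance i (no swap)
Place pivot at 4: [2, 74, 45, 44, 98]

Partitioned: [2, 74, 45, 44, 98]


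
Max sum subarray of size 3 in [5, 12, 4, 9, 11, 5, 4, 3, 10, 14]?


[0:3]: 21
[1:4]: 25
[2:5]: 24
[3:6]: 25
[4:7]: 20
[5:8]: 12
[6:9]: 17
[7:10]: 27

Max: 27 at [7:10]


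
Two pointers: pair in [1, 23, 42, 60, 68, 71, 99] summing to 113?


lo=0(1)+hi=6(99)=100
lo=1(23)+hi=6(99)=122
lo=1(23)+hi=5(71)=94
lo=2(42)+hi=5(71)=113

Yes: 42+71=113


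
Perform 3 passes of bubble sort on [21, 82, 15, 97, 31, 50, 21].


Initial: [21, 82, 15, 97, 31, 50, 21]
Pass 1: [21, 15, 82, 31, 50, 21, 97] (4 swaps)
Pass 2: [15, 21, 31, 50, 21, 82, 97] (4 swaps)
Pass 3: [15, 21, 31, 21, 50, 82, 97] (1 swaps)

After 3 passes: [15, 21, 31, 21, 50, 82, 97]


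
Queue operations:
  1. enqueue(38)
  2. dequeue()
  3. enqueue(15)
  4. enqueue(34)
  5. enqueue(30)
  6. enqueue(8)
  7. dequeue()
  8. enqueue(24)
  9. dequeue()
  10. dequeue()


enqueue(38) -> [38]
dequeue()->38, []
enqueue(15) -> [15]
enqueue(34) -> [15, 34]
enqueue(30) -> [15, 34, 30]
enqueue(8) -> [15, 34, 30, 8]
dequeue()->15, [34, 30, 8]
enqueue(24) -> [34, 30, 8, 24]
dequeue()->34, [30, 8, 24]
dequeue()->30, [8, 24]

Final queue: [8, 24]


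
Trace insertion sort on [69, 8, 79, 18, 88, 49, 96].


Initial: [69, 8, 79, 18, 88, 49, 96]
Insert 8: [8, 69, 79, 18, 88, 49, 96]
Insert 79: [8, 69, 79, 18, 88, 49, 96]
Insert 18: [8, 18, 69, 79, 88, 49, 96]
Insert 88: [8, 18, 69, 79, 88, 49, 96]
Insert 49: [8, 18, 49, 69, 79, 88, 96]
Insert 96: [8, 18, 49, 69, 79, 88, 96]

Sorted: [8, 18, 49, 69, 79, 88, 96]


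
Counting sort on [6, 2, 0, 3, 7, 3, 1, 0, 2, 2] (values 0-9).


Input: [6, 2, 0, 3, 7, 3, 1, 0, 2, 2]
Counts: [2, 1, 3, 2, 0, 0, 1, 1, 0, 0]

Sorted: [0, 0, 1, 2, 2, 2, 3, 3, 6, 7]


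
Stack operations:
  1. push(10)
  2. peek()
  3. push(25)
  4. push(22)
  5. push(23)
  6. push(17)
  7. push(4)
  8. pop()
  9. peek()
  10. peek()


push(10) -> [10]
peek()->10
push(25) -> [10, 25]
push(22) -> [10, 25, 22]
push(23) -> [10, 25, 22, 23]
push(17) -> [10, 25, 22, 23, 17]
push(4) -> [10, 25, 22, 23, 17, 4]
pop()->4, [10, 25, 22, 23, 17]
peek()->17
peek()->17

Final stack: [10, 25, 22, 23, 17]


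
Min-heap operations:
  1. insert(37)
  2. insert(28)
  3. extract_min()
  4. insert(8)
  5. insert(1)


insert(37) -> [37]
insert(28) -> [28, 37]
extract_min()->28, [37]
insert(8) -> [8, 37]
insert(1) -> [1, 37, 8]

Final heap: [1, 37, 8]


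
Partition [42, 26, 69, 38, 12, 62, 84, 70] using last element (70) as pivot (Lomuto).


Pivot: 70
  42 <= 70: advance i (no swap)
  26 <= 70: advance i (no swap)
  69 <= 70: advance i (no swap)
  38 <= 70: advance i (no swap)
  12 <= 70: advance i (no swap)
  62 <= 70: advance i (no swap)
Place pivot at 6: [42, 26, 69, 38, 12, 62, 70, 84]

Partitioned: [42, 26, 69, 38, 12, 62, 70, 84]


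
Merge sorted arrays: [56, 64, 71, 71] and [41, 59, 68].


Take 41 from B
Take 56 from A
Take 59 from B
Take 64 from A
Take 68 from B

Merged: [41, 56, 59, 64, 68, 71, 71]


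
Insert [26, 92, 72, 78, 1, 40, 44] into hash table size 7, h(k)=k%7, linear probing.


Insert 26: h=5 -> slot 5
Insert 92: h=1 -> slot 1
Insert 72: h=2 -> slot 2
Insert 78: h=1, 2 probes -> slot 3
Insert 1: h=1, 3 probes -> slot 4
Insert 40: h=5, 1 probes -> slot 6
Insert 44: h=2, 5 probes -> slot 0

Table: [44, 92, 72, 78, 1, 26, 40]


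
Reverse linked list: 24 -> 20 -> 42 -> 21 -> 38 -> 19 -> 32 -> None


Step 1: curr=24, set curr.next=prev(None) | reversed so far: 24
Step 2: curr=20, set curr.next=prev(24) | reversed so far: 20 -> 24
Step 3: curr=42, set curr.next=prev(20) | reversed so far: 42 -> 20 -> 24
Step 4: curr=21, set curr.next=prev(42) | reversed so far: 21 -> 42 -> 20 -> 24
Step 5: curr=38, set curr.next=prev(21) | reversed so far: 38 -> 21 -> 42 -> 20 -> 24
Step 6: curr=19, set curr.next=prev(38) | reversed so far: 19 -> 38 -> 21 -> 42 -> 20 -> 24
Step 7: curr=32, set curr.next=prev(19) | reversed so far: 32 -> 19 -> 38 -> 21 -> 42 -> 20 -> 24

32 -> 19 -> 38 -> 21 -> 42 -> 20 -> 24 -> None


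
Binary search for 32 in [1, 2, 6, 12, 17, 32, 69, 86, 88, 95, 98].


Step 1: lo=0, hi=10, mid=5, val=32

Found at index 5


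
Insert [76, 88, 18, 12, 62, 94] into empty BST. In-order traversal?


Insert 76: root
Insert 88: R from 76
Insert 18: L from 76
Insert 12: L from 76 -> L from 18
Insert 62: L from 76 -> R from 18
Insert 94: R from 76 -> R from 88

In-order: [12, 18, 62, 76, 88, 94]


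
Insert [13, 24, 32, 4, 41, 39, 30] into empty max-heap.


Insert 13: [13]
Insert 24: [24, 13]
Insert 32: [32, 13, 24]
Insert 4: [32, 13, 24, 4]
Insert 41: [41, 32, 24, 4, 13]
Insert 39: [41, 32, 39, 4, 13, 24]
Insert 30: [41, 32, 39, 4, 13, 24, 30]

Final heap: [41, 32, 39, 4, 13, 24, 30]


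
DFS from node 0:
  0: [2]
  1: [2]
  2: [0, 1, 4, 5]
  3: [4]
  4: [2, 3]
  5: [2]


Visit 0, push [2]
Visit 2, push [5, 4, 1]
Visit 1, push []
Visit 4, push [3]
Visit 3, push []
Visit 5, push []

DFS order: [0, 2, 1, 4, 3, 5]


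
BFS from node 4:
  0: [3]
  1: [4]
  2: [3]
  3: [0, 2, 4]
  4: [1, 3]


Visit 4, enqueue [1, 3]
Visit 1, enqueue []
Visit 3, enqueue [0, 2]
Visit 0, enqueue []
Visit 2, enqueue []

BFS order: [4, 1, 3, 0, 2]


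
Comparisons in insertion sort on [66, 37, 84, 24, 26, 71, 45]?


Algorithm: insertion sort
Input: [66, 37, 84, 24, 26, 71, 45]
Sorted: [24, 26, 37, 45, 66, 71, 84]

15


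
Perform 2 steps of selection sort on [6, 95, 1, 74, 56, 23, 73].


Initial: [6, 95, 1, 74, 56, 23, 73]
Step 1: min=1 at 2
  Swap: [1, 95, 6, 74, 56, 23, 73]
Step 2: min=6 at 2
  Swap: [1, 6, 95, 74, 56, 23, 73]

After 2 steps: [1, 6, 95, 74, 56, 23, 73]


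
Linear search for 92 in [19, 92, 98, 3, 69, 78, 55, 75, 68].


i=0: 19!=92
i=1: 92==92 found!

Found at 1, 2 comps


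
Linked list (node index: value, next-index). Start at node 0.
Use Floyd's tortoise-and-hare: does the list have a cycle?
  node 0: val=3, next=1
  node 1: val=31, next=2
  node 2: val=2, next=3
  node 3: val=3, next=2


Floyd's tortoise (slow, +1) and hare (fast, +2):
  init: slow=0, fast=0
  step 1: slow=1, fast=2
  step 2: slow=2, fast=2
  slow == fast at node 2: cycle detected

Cycle: yes


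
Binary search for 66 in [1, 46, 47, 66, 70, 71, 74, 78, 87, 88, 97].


Step 1: lo=0, hi=10, mid=5, val=71
Step 2: lo=0, hi=4, mid=2, val=47
Step 3: lo=3, hi=4, mid=3, val=66

Found at index 3


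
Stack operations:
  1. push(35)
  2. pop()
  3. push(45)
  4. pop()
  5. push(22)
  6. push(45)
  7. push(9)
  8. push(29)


push(35) -> [35]
pop()->35, []
push(45) -> [45]
pop()->45, []
push(22) -> [22]
push(45) -> [22, 45]
push(9) -> [22, 45, 9]
push(29) -> [22, 45, 9, 29]

Final stack: [22, 45, 9, 29]


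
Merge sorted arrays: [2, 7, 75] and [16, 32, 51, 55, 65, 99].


Take 2 from A
Take 7 from A
Take 16 from B
Take 32 from B
Take 51 from B
Take 55 from B
Take 65 from B
Take 75 from A

Merged: [2, 7, 16, 32, 51, 55, 65, 75, 99]


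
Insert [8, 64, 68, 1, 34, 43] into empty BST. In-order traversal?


Insert 8: root
Insert 64: R from 8
Insert 68: R from 8 -> R from 64
Insert 1: L from 8
Insert 34: R from 8 -> L from 64
Insert 43: R from 8 -> L from 64 -> R from 34

In-order: [1, 8, 34, 43, 64, 68]


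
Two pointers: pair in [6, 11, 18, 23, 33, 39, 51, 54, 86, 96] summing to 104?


lo=0(6)+hi=9(96)=102
lo=1(11)+hi=9(96)=107
lo=1(11)+hi=8(86)=97
lo=2(18)+hi=8(86)=104

Yes: 18+86=104


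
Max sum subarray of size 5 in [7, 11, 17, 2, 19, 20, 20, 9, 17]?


[0:5]: 56
[1:6]: 69
[2:7]: 78
[3:8]: 70
[4:9]: 85

Max: 85 at [4:9]


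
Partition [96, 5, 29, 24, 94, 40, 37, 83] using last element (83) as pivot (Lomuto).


Pivot: 83
  5 <= 83: swap -> [5, 96, 29, 24, 94, 40, 37, 83]
  29 <= 83: swap -> [5, 29, 96, 24, 94, 40, 37, 83]
  24 <= 83: swap -> [5, 29, 24, 96, 94, 40, 37, 83]
  40 <= 83: swap -> [5, 29, 24, 40, 94, 96, 37, 83]
  37 <= 83: swap -> [5, 29, 24, 40, 37, 96, 94, 83]
Place pivot at 5: [5, 29, 24, 40, 37, 83, 94, 96]

Partitioned: [5, 29, 24, 40, 37, 83, 94, 96]


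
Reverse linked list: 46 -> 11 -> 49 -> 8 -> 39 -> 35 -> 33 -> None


Step 1: curr=46, set curr.next=prev(None) | reversed so far: 46
Step 2: curr=11, set curr.next=prev(46) | reversed so far: 11 -> 46
Step 3: curr=49, set curr.next=prev(11) | reversed so far: 49 -> 11 -> 46
Step 4: curr=8, set curr.next=prev(49) | reversed so far: 8 -> 49 -> 11 -> 46
Step 5: curr=39, set curr.next=prev(8) | reversed so far: 39 -> 8 -> 49 -> 11 -> 46
Step 6: curr=35, set curr.next=prev(39) | reversed so far: 35 -> 39 -> 8 -> 49 -> 11 -> 46
Step 7: curr=33, set curr.next=prev(35) | reversed so far: 33 -> 35 -> 39 -> 8 -> 49 -> 11 -> 46

33 -> 35 -> 39 -> 8 -> 49 -> 11 -> 46 -> None


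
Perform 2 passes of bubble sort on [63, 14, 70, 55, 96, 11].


Initial: [63, 14, 70, 55, 96, 11]
Pass 1: [14, 63, 55, 70, 11, 96] (3 swaps)
Pass 2: [14, 55, 63, 11, 70, 96] (2 swaps)

After 2 passes: [14, 55, 63, 11, 70, 96]


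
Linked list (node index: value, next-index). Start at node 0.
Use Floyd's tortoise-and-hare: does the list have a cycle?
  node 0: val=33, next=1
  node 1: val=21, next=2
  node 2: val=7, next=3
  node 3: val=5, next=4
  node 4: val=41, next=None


Floyd's tortoise (slow, +1) and hare (fast, +2):
  init: slow=0, fast=0
  step 1: slow=1, fast=2
  step 2: slow=2, fast=4
  step 3: fast -> None, no cycle

Cycle: no


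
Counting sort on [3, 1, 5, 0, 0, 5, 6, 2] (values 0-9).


Input: [3, 1, 5, 0, 0, 5, 6, 2]
Counts: [2, 1, 1, 1, 0, 2, 1, 0, 0, 0]

Sorted: [0, 0, 1, 2, 3, 5, 5, 6]


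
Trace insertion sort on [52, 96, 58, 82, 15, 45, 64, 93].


Initial: [52, 96, 58, 82, 15, 45, 64, 93]
Insert 96: [52, 96, 58, 82, 15, 45, 64, 93]
Insert 58: [52, 58, 96, 82, 15, 45, 64, 93]
Insert 82: [52, 58, 82, 96, 15, 45, 64, 93]
Insert 15: [15, 52, 58, 82, 96, 45, 64, 93]
Insert 45: [15, 45, 52, 58, 82, 96, 64, 93]
Insert 64: [15, 45, 52, 58, 64, 82, 96, 93]
Insert 93: [15, 45, 52, 58, 64, 82, 93, 96]

Sorted: [15, 45, 52, 58, 64, 82, 93, 96]


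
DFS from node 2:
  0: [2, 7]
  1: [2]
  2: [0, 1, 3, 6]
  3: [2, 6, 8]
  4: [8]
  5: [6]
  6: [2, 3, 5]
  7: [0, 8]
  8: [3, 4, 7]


Visit 2, push [6, 3, 1, 0]
Visit 0, push [7]
Visit 7, push [8]
Visit 8, push [4, 3]
Visit 3, push [6]
Visit 6, push [5]
Visit 5, push []
Visit 4, push []
Visit 1, push []

DFS order: [2, 0, 7, 8, 3, 6, 5, 4, 1]


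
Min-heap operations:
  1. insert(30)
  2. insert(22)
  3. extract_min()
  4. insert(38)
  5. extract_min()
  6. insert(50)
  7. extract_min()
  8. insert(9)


insert(30) -> [30]
insert(22) -> [22, 30]
extract_min()->22, [30]
insert(38) -> [30, 38]
extract_min()->30, [38]
insert(50) -> [38, 50]
extract_min()->38, [50]
insert(9) -> [9, 50]

Final heap: [9, 50]


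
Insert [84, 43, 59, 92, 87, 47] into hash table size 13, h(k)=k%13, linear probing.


Insert 84: h=6 -> slot 6
Insert 43: h=4 -> slot 4
Insert 59: h=7 -> slot 7
Insert 92: h=1 -> slot 1
Insert 87: h=9 -> slot 9
Insert 47: h=8 -> slot 8

Table: [None, 92, None, None, 43, None, 84, 59, 47, 87, None, None, None]


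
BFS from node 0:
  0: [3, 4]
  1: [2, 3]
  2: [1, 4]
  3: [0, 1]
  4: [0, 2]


Visit 0, enqueue [3, 4]
Visit 3, enqueue [1]
Visit 4, enqueue [2]
Visit 1, enqueue []
Visit 2, enqueue []

BFS order: [0, 3, 4, 1, 2]


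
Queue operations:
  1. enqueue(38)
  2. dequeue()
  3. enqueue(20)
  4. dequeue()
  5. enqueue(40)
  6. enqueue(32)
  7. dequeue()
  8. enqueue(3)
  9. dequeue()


enqueue(38) -> [38]
dequeue()->38, []
enqueue(20) -> [20]
dequeue()->20, []
enqueue(40) -> [40]
enqueue(32) -> [40, 32]
dequeue()->40, [32]
enqueue(3) -> [32, 3]
dequeue()->32, [3]

Final queue: [3]


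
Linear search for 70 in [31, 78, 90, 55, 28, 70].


i=0: 31!=70
i=1: 78!=70
i=2: 90!=70
i=3: 55!=70
i=4: 28!=70
i=5: 70==70 found!

Found at 5, 6 comps


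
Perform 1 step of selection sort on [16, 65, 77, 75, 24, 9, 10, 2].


Initial: [16, 65, 77, 75, 24, 9, 10, 2]
Step 1: min=2 at 7
  Swap: [2, 65, 77, 75, 24, 9, 10, 16]

After 1 step: [2, 65, 77, 75, 24, 9, 10, 16]


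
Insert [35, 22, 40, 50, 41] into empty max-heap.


Insert 35: [35]
Insert 22: [35, 22]
Insert 40: [40, 22, 35]
Insert 50: [50, 40, 35, 22]
Insert 41: [50, 41, 35, 22, 40]

Final heap: [50, 41, 35, 22, 40]


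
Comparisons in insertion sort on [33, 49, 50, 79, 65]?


Algorithm: insertion sort
Input: [33, 49, 50, 79, 65]
Sorted: [33, 49, 50, 65, 79]

5


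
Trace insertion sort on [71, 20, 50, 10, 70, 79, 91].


Initial: [71, 20, 50, 10, 70, 79, 91]
Insert 20: [20, 71, 50, 10, 70, 79, 91]
Insert 50: [20, 50, 71, 10, 70, 79, 91]
Insert 10: [10, 20, 50, 71, 70, 79, 91]
Insert 70: [10, 20, 50, 70, 71, 79, 91]
Insert 79: [10, 20, 50, 70, 71, 79, 91]
Insert 91: [10, 20, 50, 70, 71, 79, 91]

Sorted: [10, 20, 50, 70, 71, 79, 91]


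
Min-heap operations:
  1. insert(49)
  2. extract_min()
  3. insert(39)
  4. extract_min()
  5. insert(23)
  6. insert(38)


insert(49) -> [49]
extract_min()->49, []
insert(39) -> [39]
extract_min()->39, []
insert(23) -> [23]
insert(38) -> [23, 38]

Final heap: [23, 38]


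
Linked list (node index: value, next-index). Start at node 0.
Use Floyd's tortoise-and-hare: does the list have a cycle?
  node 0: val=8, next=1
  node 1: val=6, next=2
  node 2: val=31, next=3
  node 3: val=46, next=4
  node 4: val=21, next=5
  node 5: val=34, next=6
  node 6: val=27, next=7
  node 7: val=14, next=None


Floyd's tortoise (slow, +1) and hare (fast, +2):
  init: slow=0, fast=0
  step 1: slow=1, fast=2
  step 2: slow=2, fast=4
  step 3: slow=3, fast=6
  step 4: fast 6->7->None, no cycle

Cycle: no


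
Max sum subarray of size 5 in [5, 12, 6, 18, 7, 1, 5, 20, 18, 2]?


[0:5]: 48
[1:6]: 44
[2:7]: 37
[3:8]: 51
[4:9]: 51
[5:10]: 46

Max: 51 at [3:8]


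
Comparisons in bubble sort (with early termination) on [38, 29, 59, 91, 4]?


Algorithm: bubble sort (with early termination)
Input: [38, 29, 59, 91, 4]
Sorted: [4, 29, 38, 59, 91]

10


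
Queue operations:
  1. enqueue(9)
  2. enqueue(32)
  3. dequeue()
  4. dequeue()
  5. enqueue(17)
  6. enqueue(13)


enqueue(9) -> [9]
enqueue(32) -> [9, 32]
dequeue()->9, [32]
dequeue()->32, []
enqueue(17) -> [17]
enqueue(13) -> [17, 13]

Final queue: [17, 13]


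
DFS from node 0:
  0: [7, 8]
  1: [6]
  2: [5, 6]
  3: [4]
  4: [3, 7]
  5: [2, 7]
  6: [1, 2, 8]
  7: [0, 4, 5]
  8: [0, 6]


Visit 0, push [8, 7]
Visit 7, push [5, 4]
Visit 4, push [3]
Visit 3, push []
Visit 5, push [2]
Visit 2, push [6]
Visit 6, push [8, 1]
Visit 1, push []
Visit 8, push []

DFS order: [0, 7, 4, 3, 5, 2, 6, 1, 8]


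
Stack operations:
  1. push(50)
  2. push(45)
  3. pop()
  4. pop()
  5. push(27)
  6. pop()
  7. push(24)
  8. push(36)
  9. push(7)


push(50) -> [50]
push(45) -> [50, 45]
pop()->45, [50]
pop()->50, []
push(27) -> [27]
pop()->27, []
push(24) -> [24]
push(36) -> [24, 36]
push(7) -> [24, 36, 7]

Final stack: [24, 36, 7]


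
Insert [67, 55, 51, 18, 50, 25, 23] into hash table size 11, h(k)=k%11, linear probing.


Insert 67: h=1 -> slot 1
Insert 55: h=0 -> slot 0
Insert 51: h=7 -> slot 7
Insert 18: h=7, 1 probes -> slot 8
Insert 50: h=6 -> slot 6
Insert 25: h=3 -> slot 3
Insert 23: h=1, 1 probes -> slot 2

Table: [55, 67, 23, 25, None, None, 50, 51, 18, None, None]


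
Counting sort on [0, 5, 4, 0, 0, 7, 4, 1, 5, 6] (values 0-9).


Input: [0, 5, 4, 0, 0, 7, 4, 1, 5, 6]
Counts: [3, 1, 0, 0, 2, 2, 1, 1, 0, 0]

Sorted: [0, 0, 0, 1, 4, 4, 5, 5, 6, 7]


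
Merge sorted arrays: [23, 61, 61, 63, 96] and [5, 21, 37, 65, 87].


Take 5 from B
Take 21 from B
Take 23 from A
Take 37 from B
Take 61 from A
Take 61 from A
Take 63 from A
Take 65 from B
Take 87 from B

Merged: [5, 21, 23, 37, 61, 61, 63, 65, 87, 96]


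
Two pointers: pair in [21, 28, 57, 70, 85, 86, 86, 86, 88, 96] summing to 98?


lo=0(21)+hi=9(96)=117
lo=0(21)+hi=8(88)=109
lo=0(21)+hi=7(86)=107
lo=0(21)+hi=6(86)=107
lo=0(21)+hi=5(86)=107
lo=0(21)+hi=4(85)=106
lo=0(21)+hi=3(70)=91
lo=1(28)+hi=3(70)=98

Yes: 28+70=98


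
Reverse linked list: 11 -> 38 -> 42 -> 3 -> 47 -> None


Step 1: curr=11, set curr.next=prev(None) | reversed so far: 11
Step 2: curr=38, set curr.next=prev(11) | reversed so far: 38 -> 11
Step 3: curr=42, set curr.next=prev(38) | reversed so far: 42 -> 38 -> 11
Step 4: curr=3, set curr.next=prev(42) | reversed so far: 3 -> 42 -> 38 -> 11
Step 5: curr=47, set curr.next=prev(3) | reversed so far: 47 -> 3 -> 42 -> 38 -> 11

47 -> 3 -> 42 -> 38 -> 11 -> None


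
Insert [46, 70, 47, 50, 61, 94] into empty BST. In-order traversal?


Insert 46: root
Insert 70: R from 46
Insert 47: R from 46 -> L from 70
Insert 50: R from 46 -> L from 70 -> R from 47
Insert 61: R from 46 -> L from 70 -> R from 47 -> R from 50
Insert 94: R from 46 -> R from 70

In-order: [46, 47, 50, 61, 70, 94]


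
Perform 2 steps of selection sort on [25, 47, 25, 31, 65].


Initial: [25, 47, 25, 31, 65]
Step 1: min=25 at 0
  Swap: [25, 47, 25, 31, 65]
Step 2: min=25 at 2
  Swap: [25, 25, 47, 31, 65]

After 2 steps: [25, 25, 47, 31, 65]


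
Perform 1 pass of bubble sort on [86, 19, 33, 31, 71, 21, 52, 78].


Initial: [86, 19, 33, 31, 71, 21, 52, 78]
Pass 1: [19, 33, 31, 71, 21, 52, 78, 86] (7 swaps)

After 1 pass: [19, 33, 31, 71, 21, 52, 78, 86]


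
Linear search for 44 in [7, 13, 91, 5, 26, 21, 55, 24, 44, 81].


i=0: 7!=44
i=1: 13!=44
i=2: 91!=44
i=3: 5!=44
i=4: 26!=44
i=5: 21!=44
i=6: 55!=44
i=7: 24!=44
i=8: 44==44 found!

Found at 8, 9 comps


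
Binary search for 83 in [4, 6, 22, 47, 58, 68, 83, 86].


Step 1: lo=0, hi=7, mid=3, val=47
Step 2: lo=4, hi=7, mid=5, val=68
Step 3: lo=6, hi=7, mid=6, val=83

Found at index 6


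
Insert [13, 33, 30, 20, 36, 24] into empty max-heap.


Insert 13: [13]
Insert 33: [33, 13]
Insert 30: [33, 13, 30]
Insert 20: [33, 20, 30, 13]
Insert 36: [36, 33, 30, 13, 20]
Insert 24: [36, 33, 30, 13, 20, 24]

Final heap: [36, 33, 30, 13, 20, 24]


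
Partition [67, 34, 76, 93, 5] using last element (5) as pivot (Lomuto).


Pivot: 5
Place pivot at 0: [5, 34, 76, 93, 67]

Partitioned: [5, 34, 76, 93, 67]


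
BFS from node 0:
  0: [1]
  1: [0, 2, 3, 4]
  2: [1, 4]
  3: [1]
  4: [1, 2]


Visit 0, enqueue [1]
Visit 1, enqueue [2, 3, 4]
Visit 2, enqueue []
Visit 3, enqueue []
Visit 4, enqueue []

BFS order: [0, 1, 2, 3, 4]


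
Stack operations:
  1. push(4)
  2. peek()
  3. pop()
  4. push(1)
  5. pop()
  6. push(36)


push(4) -> [4]
peek()->4
pop()->4, []
push(1) -> [1]
pop()->1, []
push(36) -> [36]

Final stack: [36]


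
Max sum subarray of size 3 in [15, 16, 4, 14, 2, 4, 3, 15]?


[0:3]: 35
[1:4]: 34
[2:5]: 20
[3:6]: 20
[4:7]: 9
[5:8]: 22

Max: 35 at [0:3]


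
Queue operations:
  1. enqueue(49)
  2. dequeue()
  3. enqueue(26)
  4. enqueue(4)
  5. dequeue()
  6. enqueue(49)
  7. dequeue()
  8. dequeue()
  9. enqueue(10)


enqueue(49) -> [49]
dequeue()->49, []
enqueue(26) -> [26]
enqueue(4) -> [26, 4]
dequeue()->26, [4]
enqueue(49) -> [4, 49]
dequeue()->4, [49]
dequeue()->49, []
enqueue(10) -> [10]

Final queue: [10]


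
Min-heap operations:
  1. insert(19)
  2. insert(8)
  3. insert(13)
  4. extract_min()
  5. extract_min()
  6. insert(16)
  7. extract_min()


insert(19) -> [19]
insert(8) -> [8, 19]
insert(13) -> [8, 19, 13]
extract_min()->8, [13, 19]
extract_min()->13, [19]
insert(16) -> [16, 19]
extract_min()->16, [19]

Final heap: [19]


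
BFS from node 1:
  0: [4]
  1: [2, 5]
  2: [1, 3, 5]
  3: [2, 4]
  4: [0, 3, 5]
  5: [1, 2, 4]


Visit 1, enqueue [2, 5]
Visit 2, enqueue [3]
Visit 5, enqueue [4]
Visit 3, enqueue []
Visit 4, enqueue [0]
Visit 0, enqueue []

BFS order: [1, 2, 5, 3, 4, 0]


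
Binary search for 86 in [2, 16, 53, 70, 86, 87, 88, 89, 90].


Step 1: lo=0, hi=8, mid=4, val=86

Found at index 4


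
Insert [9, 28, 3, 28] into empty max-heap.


Insert 9: [9]
Insert 28: [28, 9]
Insert 3: [28, 9, 3]
Insert 28: [28, 28, 3, 9]

Final heap: [28, 28, 3, 9]


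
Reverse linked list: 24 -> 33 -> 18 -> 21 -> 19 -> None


Step 1: curr=24, set curr.next=prev(None) | reversed so far: 24
Step 2: curr=33, set curr.next=prev(24) | reversed so far: 33 -> 24
Step 3: curr=18, set curr.next=prev(33) | reversed so far: 18 -> 33 -> 24
Step 4: curr=21, set curr.next=prev(18) | reversed so far: 21 -> 18 -> 33 -> 24
Step 5: curr=19, set curr.next=prev(21) | reversed so far: 19 -> 21 -> 18 -> 33 -> 24

19 -> 21 -> 18 -> 33 -> 24 -> None


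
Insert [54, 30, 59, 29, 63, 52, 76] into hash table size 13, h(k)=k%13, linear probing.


Insert 54: h=2 -> slot 2
Insert 30: h=4 -> slot 4
Insert 59: h=7 -> slot 7
Insert 29: h=3 -> slot 3
Insert 63: h=11 -> slot 11
Insert 52: h=0 -> slot 0
Insert 76: h=11, 1 probes -> slot 12

Table: [52, None, 54, 29, 30, None, None, 59, None, None, None, 63, 76]


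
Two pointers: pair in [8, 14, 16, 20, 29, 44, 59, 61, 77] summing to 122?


lo=0(8)+hi=8(77)=85
lo=1(14)+hi=8(77)=91
lo=2(16)+hi=8(77)=93
lo=3(20)+hi=8(77)=97
lo=4(29)+hi=8(77)=106
lo=5(44)+hi=8(77)=121
lo=6(59)+hi=8(77)=136
lo=6(59)+hi=7(61)=120

No pair found


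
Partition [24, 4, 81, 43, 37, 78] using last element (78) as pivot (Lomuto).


Pivot: 78
  24 <= 78: advance i (no swap)
  4 <= 78: advance i (no swap)
  43 <= 78: swap -> [24, 4, 43, 81, 37, 78]
  37 <= 78: swap -> [24, 4, 43, 37, 81, 78]
Place pivot at 4: [24, 4, 43, 37, 78, 81]

Partitioned: [24, 4, 43, 37, 78, 81]


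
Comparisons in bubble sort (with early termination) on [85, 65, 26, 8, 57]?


Algorithm: bubble sort (with early termination)
Input: [85, 65, 26, 8, 57]
Sorted: [8, 26, 57, 65, 85]

10


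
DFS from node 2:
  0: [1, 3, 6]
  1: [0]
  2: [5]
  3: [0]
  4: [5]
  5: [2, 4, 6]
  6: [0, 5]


Visit 2, push [5]
Visit 5, push [6, 4]
Visit 4, push []
Visit 6, push [0]
Visit 0, push [3, 1]
Visit 1, push []
Visit 3, push []

DFS order: [2, 5, 4, 6, 0, 1, 3]


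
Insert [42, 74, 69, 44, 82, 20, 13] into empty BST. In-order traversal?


Insert 42: root
Insert 74: R from 42
Insert 69: R from 42 -> L from 74
Insert 44: R from 42 -> L from 74 -> L from 69
Insert 82: R from 42 -> R from 74
Insert 20: L from 42
Insert 13: L from 42 -> L from 20

In-order: [13, 20, 42, 44, 69, 74, 82]


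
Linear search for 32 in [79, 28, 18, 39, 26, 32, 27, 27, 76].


i=0: 79!=32
i=1: 28!=32
i=2: 18!=32
i=3: 39!=32
i=4: 26!=32
i=5: 32==32 found!

Found at 5, 6 comps


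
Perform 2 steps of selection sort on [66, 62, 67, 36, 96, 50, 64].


Initial: [66, 62, 67, 36, 96, 50, 64]
Step 1: min=36 at 3
  Swap: [36, 62, 67, 66, 96, 50, 64]
Step 2: min=50 at 5
  Swap: [36, 50, 67, 66, 96, 62, 64]

After 2 steps: [36, 50, 67, 66, 96, 62, 64]


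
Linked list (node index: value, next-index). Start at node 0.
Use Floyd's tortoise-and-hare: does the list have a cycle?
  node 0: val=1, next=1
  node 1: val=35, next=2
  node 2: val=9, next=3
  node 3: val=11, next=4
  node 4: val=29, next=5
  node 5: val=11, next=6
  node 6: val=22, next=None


Floyd's tortoise (slow, +1) and hare (fast, +2):
  init: slow=0, fast=0
  step 1: slow=1, fast=2
  step 2: slow=2, fast=4
  step 3: slow=3, fast=6
  step 4: fast -> None, no cycle

Cycle: no


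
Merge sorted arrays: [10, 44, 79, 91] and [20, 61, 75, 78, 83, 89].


Take 10 from A
Take 20 from B
Take 44 from A
Take 61 from B
Take 75 from B
Take 78 from B
Take 79 from A
Take 83 from B
Take 89 from B

Merged: [10, 20, 44, 61, 75, 78, 79, 83, 89, 91]


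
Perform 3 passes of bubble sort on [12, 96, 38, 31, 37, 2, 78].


Initial: [12, 96, 38, 31, 37, 2, 78]
Pass 1: [12, 38, 31, 37, 2, 78, 96] (5 swaps)
Pass 2: [12, 31, 37, 2, 38, 78, 96] (3 swaps)
Pass 3: [12, 31, 2, 37, 38, 78, 96] (1 swaps)

After 3 passes: [12, 31, 2, 37, 38, 78, 96]


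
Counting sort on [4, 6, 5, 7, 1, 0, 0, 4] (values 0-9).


Input: [4, 6, 5, 7, 1, 0, 0, 4]
Counts: [2, 1, 0, 0, 2, 1, 1, 1, 0, 0]

Sorted: [0, 0, 1, 4, 4, 5, 6, 7]


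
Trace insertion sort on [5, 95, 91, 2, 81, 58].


Initial: [5, 95, 91, 2, 81, 58]
Insert 95: [5, 95, 91, 2, 81, 58]
Insert 91: [5, 91, 95, 2, 81, 58]
Insert 2: [2, 5, 91, 95, 81, 58]
Insert 81: [2, 5, 81, 91, 95, 58]
Insert 58: [2, 5, 58, 81, 91, 95]

Sorted: [2, 5, 58, 81, 91, 95]


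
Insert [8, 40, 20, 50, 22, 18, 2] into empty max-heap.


Insert 8: [8]
Insert 40: [40, 8]
Insert 20: [40, 8, 20]
Insert 50: [50, 40, 20, 8]
Insert 22: [50, 40, 20, 8, 22]
Insert 18: [50, 40, 20, 8, 22, 18]
Insert 2: [50, 40, 20, 8, 22, 18, 2]

Final heap: [50, 40, 20, 8, 22, 18, 2]


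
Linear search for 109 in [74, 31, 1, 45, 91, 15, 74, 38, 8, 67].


i=0: 74!=109
i=1: 31!=109
i=2: 1!=109
i=3: 45!=109
i=4: 91!=109
i=5: 15!=109
i=6: 74!=109
i=7: 38!=109
i=8: 8!=109
i=9: 67!=109

Not found, 10 comps


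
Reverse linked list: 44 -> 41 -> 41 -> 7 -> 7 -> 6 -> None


Step 1: curr=44, set curr.next=prev(None) | reversed so far: 44
Step 2: curr=41, set curr.next=prev(44) | reversed so far: 41 -> 44
Step 3: curr=41, set curr.next=prev(41) | reversed so far: 41 -> 41 -> 44
Step 4: curr=7, set curr.next=prev(41) | reversed so far: 7 -> 41 -> 41 -> 44
Step 5: curr=7, set curr.next=prev(7) | reversed so far: 7 -> 7 -> 41 -> 41 -> 44
Step 6: curr=6, set curr.next=prev(7) | reversed so far: 6 -> 7 -> 7 -> 41 -> 41 -> 44

6 -> 7 -> 7 -> 41 -> 41 -> 44 -> None


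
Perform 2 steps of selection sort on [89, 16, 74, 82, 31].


Initial: [89, 16, 74, 82, 31]
Step 1: min=16 at 1
  Swap: [16, 89, 74, 82, 31]
Step 2: min=31 at 4
  Swap: [16, 31, 74, 82, 89]

After 2 steps: [16, 31, 74, 82, 89]


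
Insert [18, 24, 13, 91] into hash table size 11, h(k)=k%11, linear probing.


Insert 18: h=7 -> slot 7
Insert 24: h=2 -> slot 2
Insert 13: h=2, 1 probes -> slot 3
Insert 91: h=3, 1 probes -> slot 4

Table: [None, None, 24, 13, 91, None, None, 18, None, None, None]


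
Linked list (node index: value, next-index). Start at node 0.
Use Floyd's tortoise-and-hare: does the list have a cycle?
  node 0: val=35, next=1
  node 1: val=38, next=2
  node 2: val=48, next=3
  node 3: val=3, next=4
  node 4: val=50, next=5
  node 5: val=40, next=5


Floyd's tortoise (slow, +1) and hare (fast, +2):
  init: slow=0, fast=0
  step 1: slow=1, fast=2
  step 2: slow=2, fast=4
  step 3: slow=3, fast=5
  step 4: slow=4, fast=5
  step 5: slow=5, fast=5
  slow == fast at node 5: cycle detected

Cycle: yes


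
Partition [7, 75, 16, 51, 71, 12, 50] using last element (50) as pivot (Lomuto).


Pivot: 50
  7 <= 50: advance i (no swap)
  16 <= 50: swap -> [7, 16, 75, 51, 71, 12, 50]
  12 <= 50: swap -> [7, 16, 12, 51, 71, 75, 50]
Place pivot at 3: [7, 16, 12, 50, 71, 75, 51]

Partitioned: [7, 16, 12, 50, 71, 75, 51]
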